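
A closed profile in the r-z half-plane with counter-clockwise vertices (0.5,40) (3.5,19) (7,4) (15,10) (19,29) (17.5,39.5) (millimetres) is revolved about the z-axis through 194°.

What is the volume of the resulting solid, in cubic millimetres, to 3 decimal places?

Profile (r,z), 6 vertices: (0.5,40) (3.5,19) (7,4) (15,10) (19,29) (17.5,39.5)
edge 0: (0.5,40)→(3.5,19)  cross = 0.5·19 − 3.5·40 = -130.5000; (r_i+r_j)·cross = 4·-130.5000 = -522.0000
edge 1: (3.5,19)→(7,4)  cross = 3.5·4 − 7·19 = -119.0000; (r_i+r_j)·cross = 10.5·-119.0000 = -1249.5000
edge 2: (7,4)→(15,10)  cross = 7·10 − 15·4 = 10.0000; (r_i+r_j)·cross = 22·10.0000 = 220.0000
edge 3: (15,10)→(19,29)  cross = 15·29 − 19·10 = 245.0000; (r_i+r_j)·cross = 34·245.0000 = 8330.0000
edge 4: (19,29)→(17.5,39.5)  cross = 19·39.5 − 17.5·29 = 243.0000; (r_i+r_j)·cross = 36.5·243.0000 = 8869.5000
edge 5: (17.5,39.5)→(0.5,40)  cross = 17.5·40 − 0.5·39.5 = 680.2500; (r_i+r_j)·cross = 18·680.2500 = 12244.5000
Σcross = 928.7500 → A = |Σcross|/2 = 464.3750 mm²
Σ(r_i+r_j)·cross = 27892.5000 → first moment M = |Σ|/6 = 4648.7500
R_c = M/A = 4648.7500/464.3750 = 10.0108 mm
θ = 194° = 3.385939 rad
V = θ·R_c·A = 3.385939·10.0108·464.3750 = 15740.383 mm³

Volume = 15740.383 mm³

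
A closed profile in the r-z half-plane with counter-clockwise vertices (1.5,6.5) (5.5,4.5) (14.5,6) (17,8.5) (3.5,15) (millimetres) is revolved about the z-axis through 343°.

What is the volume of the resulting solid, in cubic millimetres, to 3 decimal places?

Profile (r,z), 5 vertices: (1.5,6.5) (5.5,4.5) (14.5,6) (17,8.5) (3.5,15)
edge 0: (1.5,6.5)→(5.5,4.5)  cross = 1.5·4.5 − 5.5·6.5 = -29.0000; (r_i+r_j)·cross = 7·-29.0000 = -203.0000
edge 1: (5.5,4.5)→(14.5,6)  cross = 5.5·6 − 14.5·4.5 = -32.2500; (r_i+r_j)·cross = 20·-32.2500 = -645.0000
edge 2: (14.5,6)→(17,8.5)  cross = 14.5·8.5 − 17·6 = 21.2500; (r_i+r_j)·cross = 31.5·21.2500 = 669.3750
edge 3: (17,8.5)→(3.5,15)  cross = 17·15 − 3.5·8.5 = 225.2500; (r_i+r_j)·cross = 20.5·225.2500 = 4617.6250
edge 4: (3.5,15)→(1.5,6.5)  cross = 3.5·6.5 − 1.5·15 = 0.2500; (r_i+r_j)·cross = 5·0.2500 = 1.2500
Σcross = 185.5000 → A = |Σcross|/2 = 92.7500 mm²
Σ(r_i+r_j)·cross = 4440.2500 → first moment M = |Σ|/6 = 740.0417
R_c = M/A = 740.0417/92.7500 = 7.9789 mm
θ = 343° = 5.986479 rad
V = θ·R_c·A = 5.986479·7.9789·92.7500 = 4430.244 mm³

Volume = 4430.244 mm³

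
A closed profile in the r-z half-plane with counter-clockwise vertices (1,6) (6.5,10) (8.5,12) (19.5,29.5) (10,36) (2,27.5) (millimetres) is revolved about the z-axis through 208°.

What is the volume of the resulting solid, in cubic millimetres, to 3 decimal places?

Profile (r,z), 6 vertices: (1,6) (6.5,10) (8.5,12) (19.5,29.5) (10,36) (2,27.5)
edge 0: (1,6)→(6.5,10)  cross = 1·10 − 6.5·6 = -29.0000; (r_i+r_j)·cross = 7.5·-29.0000 = -217.5000
edge 1: (6.5,10)→(8.5,12)  cross = 6.5·12 − 8.5·10 = -7.0000; (r_i+r_j)·cross = 15·-7.0000 = -105.0000
edge 2: (8.5,12)→(19.5,29.5)  cross = 8.5·29.5 − 19.5·12 = 16.7500; (r_i+r_j)·cross = 28·16.7500 = 469.0000
edge 3: (19.5,29.5)→(10,36)  cross = 19.5·36 − 10·29.5 = 407.0000; (r_i+r_j)·cross = 29.5·407.0000 = 12006.5000
edge 4: (10,36)→(2,27.5)  cross = 10·27.5 − 2·36 = 203.0000; (r_i+r_j)·cross = 12·203.0000 = 2436.0000
edge 5: (2,27.5)→(1,6)  cross = 2·6 − 1·27.5 = -15.5000; (r_i+r_j)·cross = 3·-15.5000 = -46.5000
Σcross = 575.2500 → A = |Σcross|/2 = 287.6250 mm²
Σ(r_i+r_j)·cross = 14542.5000 → first moment M = |Σ|/6 = 2423.7500
R_c = M/A = 2423.7500/287.6250 = 8.4268 mm
θ = 208° = 3.630285 rad
V = θ·R_c·A = 3.630285·8.4268·287.6250 = 8798.903 mm³

Volume = 8798.903 mm³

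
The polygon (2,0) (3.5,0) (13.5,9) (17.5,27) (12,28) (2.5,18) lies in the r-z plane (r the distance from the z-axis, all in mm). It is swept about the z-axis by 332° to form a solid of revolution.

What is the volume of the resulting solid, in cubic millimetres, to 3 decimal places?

Volume = 13331.680 mm³

Profile (r,z), 6 vertices: (2,0) (3.5,0) (13.5,9) (17.5,27) (12,28) (2.5,18)
edge 0: (2,0)→(3.5,0)  cross = 2·0 − 3.5·0 = 0.0000; (r_i+r_j)·cross = 5.5·0.0000 = 0.0000
edge 1: (3.5,0)→(13.5,9)  cross = 3.5·9 − 13.5·0 = 31.5000; (r_i+r_j)·cross = 17·31.5000 = 535.5000
edge 2: (13.5,9)→(17.5,27)  cross = 13.5·27 − 17.5·9 = 207.0000; (r_i+r_j)·cross = 31·207.0000 = 6417.0000
edge 3: (17.5,27)→(12,28)  cross = 17.5·28 − 12·27 = 166.0000; (r_i+r_j)·cross = 29.5·166.0000 = 4897.0000
edge 4: (12,28)→(2.5,18)  cross = 12·18 − 2.5·28 = 146.0000; (r_i+r_j)·cross = 14.5·146.0000 = 2117.0000
edge 5: (2.5,18)→(2,0)  cross = 2.5·0 − 2·18 = -36.0000; (r_i+r_j)·cross = 4.5·-36.0000 = -162.0000
Σcross = 514.5000 → A = |Σcross|/2 = 257.2500 mm²
Σ(r_i+r_j)·cross = 13804.5000 → first moment M = |Σ|/6 = 2300.7500
R_c = M/A = 2300.7500/257.2500 = 8.9436 mm
θ = 332° = 5.794493 rad
V = θ·R_c·A = 5.794493·8.9436·257.2500 = 13331.680 mm³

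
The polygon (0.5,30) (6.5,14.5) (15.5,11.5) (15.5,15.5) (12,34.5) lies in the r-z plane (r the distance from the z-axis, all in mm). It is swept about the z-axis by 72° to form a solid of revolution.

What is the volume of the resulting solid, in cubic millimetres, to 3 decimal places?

Profile (r,z), 5 vertices: (0.5,30) (6.5,14.5) (15.5,11.5) (15.5,15.5) (12,34.5)
edge 0: (0.5,30)→(6.5,14.5)  cross = 0.5·14.5 − 6.5·30 = -187.7500; (r_i+r_j)·cross = 7·-187.7500 = -1314.2500
edge 1: (6.5,14.5)→(15.5,11.5)  cross = 6.5·11.5 − 15.5·14.5 = -150.0000; (r_i+r_j)·cross = 22·-150.0000 = -3300.0000
edge 2: (15.5,11.5)→(15.5,15.5)  cross = 15.5·15.5 − 15.5·11.5 = 62.0000; (r_i+r_j)·cross = 31·62.0000 = 1922.0000
edge 3: (15.5,15.5)→(12,34.5)  cross = 15.5·34.5 − 12·15.5 = 348.7500; (r_i+r_j)·cross = 27.5·348.7500 = 9590.6250
edge 4: (12,34.5)→(0.5,30)  cross = 12·30 − 0.5·34.5 = 342.7500; (r_i+r_j)·cross = 12.5·342.7500 = 4284.3750
Σcross = 415.7500 → A = |Σcross|/2 = 207.8750 mm²
Σ(r_i+r_j)·cross = 11182.7500 → first moment M = |Σ|/6 = 1863.7917
R_c = M/A = 1863.7917/207.8750 = 8.9659 mm
θ = 72° = 1.256637 rad
V = θ·R_c·A = 1.256637·8.9659·207.8750 = 2342.110 mm³

Volume = 2342.110 mm³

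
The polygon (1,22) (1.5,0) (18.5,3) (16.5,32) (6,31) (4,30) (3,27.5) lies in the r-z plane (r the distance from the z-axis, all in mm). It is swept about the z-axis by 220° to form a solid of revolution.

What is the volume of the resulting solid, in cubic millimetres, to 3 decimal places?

Volume = 17302.918 mm³

Profile (r,z), 7 vertices: (1,22) (1.5,0) (18.5,3) (16.5,32) (6,31) (4,30) (3,27.5)
edge 0: (1,22)→(1.5,0)  cross = 1·0 − 1.5·22 = -33.0000; (r_i+r_j)·cross = 2.5·-33.0000 = -82.5000
edge 1: (1.5,0)→(18.5,3)  cross = 1.5·3 − 18.5·0 = 4.5000; (r_i+r_j)·cross = 20·4.5000 = 90.0000
edge 2: (18.5,3)→(16.5,32)  cross = 18.5·32 − 16.5·3 = 542.5000; (r_i+r_j)·cross = 35·542.5000 = 18987.5000
edge 3: (16.5,32)→(6,31)  cross = 16.5·31 − 6·32 = 319.5000; (r_i+r_j)·cross = 22.5·319.5000 = 7188.7500
edge 4: (6,31)→(4,30)  cross = 6·30 − 4·31 = 56.0000; (r_i+r_j)·cross = 10·56.0000 = 560.0000
edge 5: (4,30)→(3,27.5)  cross = 4·27.5 − 3·30 = 20.0000; (r_i+r_j)·cross = 7·20.0000 = 140.0000
edge 6: (3,27.5)→(1,22)  cross = 3·22 − 1·27.5 = 38.5000; (r_i+r_j)·cross = 4·38.5000 = 154.0000
Σcross = 948.0000 → A = |Σcross|/2 = 474.0000 mm²
Σ(r_i+r_j)·cross = 27037.7500 → first moment M = |Σ|/6 = 4506.2917
R_c = M/A = 4506.2917/474.0000 = 9.5069 mm
θ = 220° = 3.839724 rad
V = θ·R_c·A = 3.839724·9.5069·474.0000 = 17302.918 mm³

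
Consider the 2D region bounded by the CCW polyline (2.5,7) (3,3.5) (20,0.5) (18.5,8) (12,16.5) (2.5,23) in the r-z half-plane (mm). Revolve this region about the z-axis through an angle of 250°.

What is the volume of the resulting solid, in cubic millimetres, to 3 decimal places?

Profile (r,z), 6 vertices: (2.5,7) (3,3.5) (20,0.5) (18.5,8) (12,16.5) (2.5,23)
edge 0: (2.5,7)→(3,3.5)  cross = 2.5·3.5 − 3·7 = -12.2500; (r_i+r_j)·cross = 5.5·-12.2500 = -67.3750
edge 1: (3,3.5)→(20,0.5)  cross = 3·0.5 − 20·3.5 = -68.5000; (r_i+r_j)·cross = 23·-68.5000 = -1575.5000
edge 2: (20,0.5)→(18.5,8)  cross = 20·8 − 18.5·0.5 = 150.7500; (r_i+r_j)·cross = 38.5·150.7500 = 5803.8750
edge 3: (18.5,8)→(12,16.5)  cross = 18.5·16.5 − 12·8 = 209.2500; (r_i+r_j)·cross = 30.5·209.2500 = 6382.1250
edge 4: (12,16.5)→(2.5,23)  cross = 12·23 − 2.5·16.5 = 234.7500; (r_i+r_j)·cross = 14.5·234.7500 = 3403.8750
edge 5: (2.5,23)→(2.5,7)  cross = 2.5·7 − 2.5·23 = -40.0000; (r_i+r_j)·cross = 5·-40.0000 = -200.0000
Σcross = 474.0000 → A = |Σcross|/2 = 237.0000 mm²
Σ(r_i+r_j)·cross = 13747.0000 → first moment M = |Σ|/6 = 2291.1667
R_c = M/A = 2291.1667/237.0000 = 9.6674 mm
θ = 250° = 4.363323 rad
V = θ·R_c·A = 4.363323·9.6674·237.0000 = 9997.101 mm³

Volume = 9997.101 mm³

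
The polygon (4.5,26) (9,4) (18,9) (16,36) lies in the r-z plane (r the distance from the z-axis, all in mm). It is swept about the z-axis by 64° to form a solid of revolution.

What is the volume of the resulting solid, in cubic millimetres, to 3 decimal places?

Volume = 3661.933 mm³

Profile (r,z), 4 vertices: (4.5,26) (9,4) (18,9) (16,36)
edge 0: (4.5,26)→(9,4)  cross = 4.5·4 − 9·26 = -216.0000; (r_i+r_j)·cross = 13.5·-216.0000 = -2916.0000
edge 1: (9,4)→(18,9)  cross = 9·9 − 18·4 = 9.0000; (r_i+r_j)·cross = 27·9.0000 = 243.0000
edge 2: (18,9)→(16,36)  cross = 18·36 − 16·9 = 504.0000; (r_i+r_j)·cross = 34·504.0000 = 17136.0000
edge 3: (16,36)→(4.5,26)  cross = 16·26 − 4.5·36 = 254.0000; (r_i+r_j)·cross = 20.5·254.0000 = 5207.0000
Σcross = 551.0000 → A = |Σcross|/2 = 275.5000 mm²
Σ(r_i+r_j)·cross = 19670.0000 → first moment M = |Σ|/6 = 3278.3333
R_c = M/A = 3278.3333/275.5000 = 11.8996 mm
θ = 64° = 1.117011 rad
V = θ·R_c·A = 1.117011·11.8996·275.5000 = 3661.933 mm³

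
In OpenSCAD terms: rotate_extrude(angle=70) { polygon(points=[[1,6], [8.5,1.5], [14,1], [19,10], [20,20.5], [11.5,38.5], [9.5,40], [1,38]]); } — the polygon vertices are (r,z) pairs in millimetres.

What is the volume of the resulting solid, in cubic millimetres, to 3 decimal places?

Volume = 6667.925 mm³

Profile (r,z), 8 vertices: (1,6) (8.5,1.5) (14,1) (19,10) (20,20.5) (11.5,38.5) (9.5,40) (1,38)
edge 0: (1,6)→(8.5,1.5)  cross = 1·1.5 − 8.5·6 = -49.5000; (r_i+r_j)·cross = 9.5·-49.5000 = -470.2500
edge 1: (8.5,1.5)→(14,1)  cross = 8.5·1 − 14·1.5 = -12.5000; (r_i+r_j)·cross = 22.5·-12.5000 = -281.2500
edge 2: (14,1)→(19,10)  cross = 14·10 − 19·1 = 121.0000; (r_i+r_j)·cross = 33·121.0000 = 3993.0000
edge 3: (19,10)→(20,20.5)  cross = 19·20.5 − 20·10 = 189.5000; (r_i+r_j)·cross = 39·189.5000 = 7390.5000
edge 4: (20,20.5)→(11.5,38.5)  cross = 20·38.5 − 11.5·20.5 = 534.2500; (r_i+r_j)·cross = 31.5·534.2500 = 16828.8750
edge 5: (11.5,38.5)→(9.5,40)  cross = 11.5·40 − 9.5·38.5 = 94.2500; (r_i+r_j)·cross = 21·94.2500 = 1979.2500
edge 6: (9.5,40)→(1,38)  cross = 9.5·38 − 1·40 = 321.0000; (r_i+r_j)·cross = 10.5·321.0000 = 3370.5000
edge 7: (1,38)→(1,6)  cross = 1·6 − 1·38 = -32.0000; (r_i+r_j)·cross = 2·-32.0000 = -64.0000
Σcross = 1166.0000 → A = |Σcross|/2 = 583.0000 mm²
Σ(r_i+r_j)·cross = 32746.6250 → first moment M = |Σ|/6 = 5457.7708
R_c = M/A = 5457.7708/583.0000 = 9.3615 mm
θ = 70° = 1.221730 rad
V = θ·R_c·A = 1.221730·9.3615·583.0000 = 6667.925 mm³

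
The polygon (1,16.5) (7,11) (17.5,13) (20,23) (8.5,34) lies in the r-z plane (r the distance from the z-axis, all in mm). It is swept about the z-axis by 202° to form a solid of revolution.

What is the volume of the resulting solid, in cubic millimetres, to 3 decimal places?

Volume = 9894.278 mm³

Profile (r,z), 5 vertices: (1,16.5) (7,11) (17.5,13) (20,23) (8.5,34)
edge 0: (1,16.5)→(7,11)  cross = 1·11 − 7·16.5 = -104.5000; (r_i+r_j)·cross = 8·-104.5000 = -836.0000
edge 1: (7,11)→(17.5,13)  cross = 7·13 − 17.5·11 = -101.5000; (r_i+r_j)·cross = 24.5·-101.5000 = -2486.7500
edge 2: (17.5,13)→(20,23)  cross = 17.5·23 − 20·13 = 142.5000; (r_i+r_j)·cross = 37.5·142.5000 = 5343.7500
edge 3: (20,23)→(8.5,34)  cross = 20·34 − 8.5·23 = 484.5000; (r_i+r_j)·cross = 28.5·484.5000 = 13808.2500
edge 4: (8.5,34)→(1,16.5)  cross = 8.5·16.5 − 1·34 = 106.2500; (r_i+r_j)·cross = 9.5·106.2500 = 1009.3750
Σcross = 527.2500 → A = |Σcross|/2 = 263.6250 mm²
Σ(r_i+r_j)·cross = 16838.6250 → first moment M = |Σ|/6 = 2806.4375
R_c = M/A = 2806.4375/263.6250 = 10.6456 mm
θ = 202° = 3.525565 rad
V = θ·R_c·A = 3.525565·10.6456·263.6250 = 9894.278 mm³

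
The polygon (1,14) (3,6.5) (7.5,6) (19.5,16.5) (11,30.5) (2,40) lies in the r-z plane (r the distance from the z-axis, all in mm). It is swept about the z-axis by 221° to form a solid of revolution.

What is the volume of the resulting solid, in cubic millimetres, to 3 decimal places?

Profile (r,z), 6 vertices: (1,14) (3,6.5) (7.5,6) (19.5,16.5) (11,30.5) (2,40)
edge 0: (1,14)→(3,6.5)  cross = 1·6.5 − 3·14 = -35.5000; (r_i+r_j)·cross = 4·-35.5000 = -142.0000
edge 1: (3,6.5)→(7.5,6)  cross = 3·6 − 7.5·6.5 = -30.7500; (r_i+r_j)·cross = 10.5·-30.7500 = -322.8750
edge 2: (7.5,6)→(19.5,16.5)  cross = 7.5·16.5 − 19.5·6 = 6.7500; (r_i+r_j)·cross = 27·6.7500 = 182.2500
edge 3: (19.5,16.5)→(11,30.5)  cross = 19.5·30.5 − 11·16.5 = 413.2500; (r_i+r_j)·cross = 30.5·413.2500 = 12604.1250
edge 4: (11,30.5)→(2,40)  cross = 11·40 − 2·30.5 = 379.0000; (r_i+r_j)·cross = 13·379.0000 = 4927.0000
edge 5: (2,40)→(1,14)  cross = 2·14 − 1·40 = -12.0000; (r_i+r_j)·cross = 3·-12.0000 = -36.0000
Σcross = 720.7500 → A = |Σcross|/2 = 360.3750 mm²
Σ(r_i+r_j)·cross = 17212.5000 → first moment M = |Σ|/6 = 2868.7500
R_c = M/A = 2868.7500/360.3750 = 7.9605 mm
θ = 221° = 3.857178 rad
V = θ·R_c·A = 3.857178·7.9605·360.3750 = 11065.278 mm³

Volume = 11065.278 mm³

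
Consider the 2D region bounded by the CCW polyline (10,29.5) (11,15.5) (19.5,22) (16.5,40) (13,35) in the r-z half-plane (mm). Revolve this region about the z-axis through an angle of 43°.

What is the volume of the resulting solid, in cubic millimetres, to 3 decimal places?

Profile (r,z), 5 vertices: (10,29.5) (11,15.5) (19.5,22) (16.5,40) (13,35)
edge 0: (10,29.5)→(11,15.5)  cross = 10·15.5 − 11·29.5 = -169.5000; (r_i+r_j)·cross = 21·-169.5000 = -3559.5000
edge 1: (11,15.5)→(19.5,22)  cross = 11·22 − 19.5·15.5 = -60.2500; (r_i+r_j)·cross = 30.5·-60.2500 = -1837.6250
edge 2: (19.5,22)→(16.5,40)  cross = 19.5·40 − 16.5·22 = 417.0000; (r_i+r_j)·cross = 36·417.0000 = 15012.0000
edge 3: (16.5,40)→(13,35)  cross = 16.5·35 − 13·40 = 57.5000; (r_i+r_j)·cross = 29.5·57.5000 = 1696.2500
edge 4: (13,35)→(10,29.5)  cross = 13·29.5 − 10·35 = 33.5000; (r_i+r_j)·cross = 23·33.5000 = 770.5000
Σcross = 278.2500 → A = |Σcross|/2 = 139.1250 mm²
Σ(r_i+r_j)·cross = 12081.6250 → first moment M = |Σ|/6 = 2013.6042
R_c = M/A = 2013.6042/139.1250 = 14.4733 mm
θ = 43° = 0.750492 rad
V = θ·R_c·A = 0.750492·14.4733·139.1250 = 1511.193 mm³

Volume = 1511.193 mm³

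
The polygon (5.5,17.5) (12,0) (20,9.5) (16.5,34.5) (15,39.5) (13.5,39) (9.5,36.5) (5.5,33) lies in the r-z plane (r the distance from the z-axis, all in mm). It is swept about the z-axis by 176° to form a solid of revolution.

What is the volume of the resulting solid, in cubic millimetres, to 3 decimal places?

Volume = 14696.225 mm³

Profile (r,z), 8 vertices: (5.5,17.5) (12,0) (20,9.5) (16.5,34.5) (15,39.5) (13.5,39) (9.5,36.5) (5.5,33)
edge 0: (5.5,17.5)→(12,0)  cross = 5.5·0 − 12·17.5 = -210.0000; (r_i+r_j)·cross = 17.5·-210.0000 = -3675.0000
edge 1: (12,0)→(20,9.5)  cross = 12·9.5 − 20·0 = 114.0000; (r_i+r_j)·cross = 32·114.0000 = 3648.0000
edge 2: (20,9.5)→(16.5,34.5)  cross = 20·34.5 − 16.5·9.5 = 533.2500; (r_i+r_j)·cross = 36.5·533.2500 = 19463.6250
edge 3: (16.5,34.5)→(15,39.5)  cross = 16.5·39.5 − 15·34.5 = 134.2500; (r_i+r_j)·cross = 31.5·134.2500 = 4228.8750
edge 4: (15,39.5)→(13.5,39)  cross = 15·39 − 13.5·39.5 = 51.7500; (r_i+r_j)·cross = 28.5·51.7500 = 1474.8750
edge 5: (13.5,39)→(9.5,36.5)  cross = 13.5·36.5 − 9.5·39 = 122.2500; (r_i+r_j)·cross = 23·122.2500 = 2811.7500
edge 6: (9.5,36.5)→(5.5,33)  cross = 9.5·33 − 5.5·36.5 = 112.7500; (r_i+r_j)·cross = 15·112.7500 = 1691.2500
edge 7: (5.5,33)→(5.5,17.5)  cross = 5.5·17.5 − 5.5·33 = -85.2500; (r_i+r_j)·cross = 11·-85.2500 = -937.7500
Σcross = 773.0000 → A = |Σcross|/2 = 386.5000 mm²
Σ(r_i+r_j)·cross = 28705.6250 → first moment M = |Σ|/6 = 4784.2708
R_c = M/A = 4784.2708/386.5000 = 12.3784 mm
θ = 176° = 3.071779 rad
V = θ·R_c·A = 3.071779·12.3784·386.5000 = 14696.225 mm³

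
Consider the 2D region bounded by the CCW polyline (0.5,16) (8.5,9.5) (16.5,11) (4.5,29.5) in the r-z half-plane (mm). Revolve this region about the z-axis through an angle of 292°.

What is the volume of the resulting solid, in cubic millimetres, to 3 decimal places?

Profile (r,z), 4 vertices: (0.5,16) (8.5,9.5) (16.5,11) (4.5,29.5)
edge 0: (0.5,16)→(8.5,9.5)  cross = 0.5·9.5 − 8.5·16 = -131.2500; (r_i+r_j)·cross = 9·-131.2500 = -1181.2500
edge 1: (8.5,9.5)→(16.5,11)  cross = 8.5·11 − 16.5·9.5 = -63.2500; (r_i+r_j)·cross = 25·-63.2500 = -1581.2500
edge 2: (16.5,11)→(4.5,29.5)  cross = 16.5·29.5 − 4.5·11 = 437.2500; (r_i+r_j)·cross = 21·437.2500 = 9182.2500
edge 3: (4.5,29.5)→(0.5,16)  cross = 4.5·16 − 0.5·29.5 = 57.2500; (r_i+r_j)·cross = 5·57.2500 = 286.2500
Σcross = 300.0000 → A = |Σcross|/2 = 150.0000 mm²
Σ(r_i+r_j)·cross = 6706.0000 → first moment M = |Σ|/6 = 1117.6667
R_c = M/A = 1117.6667/150.0000 = 7.4511 mm
θ = 292° = 5.096361 rad
V = θ·R_c·A = 5.096361·7.4511·150.0000 = 5696.033 mm³

Volume = 5696.033 mm³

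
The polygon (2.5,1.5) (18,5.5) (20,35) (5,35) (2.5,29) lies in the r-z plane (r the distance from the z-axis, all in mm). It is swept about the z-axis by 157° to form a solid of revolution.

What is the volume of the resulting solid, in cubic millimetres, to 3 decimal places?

Volume = 14934.309 mm³

Profile (r,z), 5 vertices: (2.5,1.5) (18,5.5) (20,35) (5,35) (2.5,29)
edge 0: (2.5,1.5)→(18,5.5)  cross = 2.5·5.5 − 18·1.5 = -13.2500; (r_i+r_j)·cross = 20.5·-13.2500 = -271.6250
edge 1: (18,5.5)→(20,35)  cross = 18·35 − 20·5.5 = 520.0000; (r_i+r_j)·cross = 38·520.0000 = 19760.0000
edge 2: (20,35)→(5,35)  cross = 20·35 − 5·35 = 525.0000; (r_i+r_j)·cross = 25·525.0000 = 13125.0000
edge 3: (5,35)→(2.5,29)  cross = 5·29 − 2.5·35 = 57.5000; (r_i+r_j)·cross = 7.5·57.5000 = 431.2500
edge 4: (2.5,29)→(2.5,1.5)  cross = 2.5·1.5 − 2.5·29 = -68.7500; (r_i+r_j)·cross = 5·-68.7500 = -343.7500
Σcross = 1020.5000 → A = |Σcross|/2 = 510.2500 mm²
Σ(r_i+r_j)·cross = 32700.8750 → first moment M = |Σ|/6 = 5450.1458
R_c = M/A = 5450.1458/510.2500 = 10.6813 mm
θ = 157° = 2.740167 rad
V = θ·R_c·A = 2.740167·10.6813·510.2500 = 14934.309 mm³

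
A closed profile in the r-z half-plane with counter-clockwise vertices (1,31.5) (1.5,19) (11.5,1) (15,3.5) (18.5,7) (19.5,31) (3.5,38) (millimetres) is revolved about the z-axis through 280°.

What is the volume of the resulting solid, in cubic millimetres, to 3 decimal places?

Profile (r,z), 7 vertices: (1,31.5) (1.5,19) (11.5,1) (15,3.5) (18.5,7) (19.5,31) (3.5,38)
edge 0: (1,31.5)→(1.5,19)  cross = 1·19 − 1.5·31.5 = -28.2500; (r_i+r_j)·cross = 2.5·-28.2500 = -70.6250
edge 1: (1.5,19)→(11.5,1)  cross = 1.5·1 − 11.5·19 = -217.0000; (r_i+r_j)·cross = 13·-217.0000 = -2821.0000
edge 2: (11.5,1)→(15,3.5)  cross = 11.5·3.5 − 15·1 = 25.2500; (r_i+r_j)·cross = 26.5·25.2500 = 669.1250
edge 3: (15,3.5)→(18.5,7)  cross = 15·7 − 18.5·3.5 = 40.2500; (r_i+r_j)·cross = 33.5·40.2500 = 1348.3750
edge 4: (18.5,7)→(19.5,31)  cross = 18.5·31 − 19.5·7 = 437.0000; (r_i+r_j)·cross = 38·437.0000 = 16606.0000
edge 5: (19.5,31)→(3.5,38)  cross = 19.5·38 − 3.5·31 = 632.5000; (r_i+r_j)·cross = 23·632.5000 = 14547.5000
edge 6: (3.5,38)→(1,31.5)  cross = 3.5·31.5 − 1·38 = 72.2500; (r_i+r_j)·cross = 4.5·72.2500 = 325.1250
Σcross = 962.0000 → A = |Σcross|/2 = 481.0000 mm²
Σ(r_i+r_j)·cross = 30604.5000 → first moment M = |Σ|/6 = 5100.7500
R_c = M/A = 5100.7500/481.0000 = 10.6045 mm
θ = 280° = 4.886922 rad
V = θ·R_c·A = 4.886922·10.6045·481.0000 = 24926.967 mm³

Volume = 24926.967 mm³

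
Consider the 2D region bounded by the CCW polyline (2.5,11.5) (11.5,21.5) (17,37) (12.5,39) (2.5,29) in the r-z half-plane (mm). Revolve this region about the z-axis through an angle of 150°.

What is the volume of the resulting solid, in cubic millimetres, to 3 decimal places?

Profile (r,z), 5 vertices: (2.5,11.5) (11.5,21.5) (17,37) (12.5,39) (2.5,29)
edge 0: (2.5,11.5)→(11.5,21.5)  cross = 2.5·21.5 − 11.5·11.5 = -78.5000; (r_i+r_j)·cross = 14·-78.5000 = -1099.0000
edge 1: (11.5,21.5)→(17,37)  cross = 11.5·37 − 17·21.5 = 60.0000; (r_i+r_j)·cross = 28.5·60.0000 = 1710.0000
edge 2: (17,37)→(12.5,39)  cross = 17·39 − 12.5·37 = 200.5000; (r_i+r_j)·cross = 29.5·200.5000 = 5914.7500
edge 3: (12.5,39)→(2.5,29)  cross = 12.5·29 − 2.5·39 = 265.0000; (r_i+r_j)·cross = 15·265.0000 = 3975.0000
edge 4: (2.5,29)→(2.5,11.5)  cross = 2.5·11.5 − 2.5·29 = -43.7500; (r_i+r_j)·cross = 5·-43.7500 = -218.7500
Σcross = 403.2500 → A = |Σcross|/2 = 201.6250 mm²
Σ(r_i+r_j)·cross = 10282.0000 → first moment M = |Σ|/6 = 1713.6667
R_c = M/A = 1713.6667/201.6250 = 8.4993 mm
θ = 150° = 2.617994 rad
V = θ·R_c·A = 2.617994·8.4993·201.6250 = 4486.369 mm³

Volume = 4486.369 mm³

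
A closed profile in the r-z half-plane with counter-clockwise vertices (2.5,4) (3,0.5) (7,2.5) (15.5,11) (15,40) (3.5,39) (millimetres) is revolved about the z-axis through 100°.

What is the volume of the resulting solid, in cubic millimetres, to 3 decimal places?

Profile (r,z), 6 vertices: (2.5,4) (3,0.5) (7,2.5) (15.5,11) (15,40) (3.5,39)
edge 0: (2.5,4)→(3,0.5)  cross = 2.5·0.5 − 3·4 = -10.7500; (r_i+r_j)·cross = 5.5·-10.7500 = -59.1250
edge 1: (3,0.5)→(7,2.5)  cross = 3·2.5 − 7·0.5 = 4.0000; (r_i+r_j)·cross = 10·4.0000 = 40.0000
edge 2: (7,2.5)→(15.5,11)  cross = 7·11 − 15.5·2.5 = 38.2500; (r_i+r_j)·cross = 22.5·38.2500 = 860.6250
edge 3: (15.5,11)→(15,40)  cross = 15.5·40 − 15·11 = 455.0000; (r_i+r_j)·cross = 30.5·455.0000 = 13877.5000
edge 4: (15,40)→(3.5,39)  cross = 15·39 − 3.5·40 = 445.0000; (r_i+r_j)·cross = 18.5·445.0000 = 8232.5000
edge 5: (3.5,39)→(2.5,4)  cross = 3.5·4 − 2.5·39 = -83.5000; (r_i+r_j)·cross = 6·-83.5000 = -501.0000
Σcross = 848.0000 → A = |Σcross|/2 = 424.0000 mm²
Σ(r_i+r_j)·cross = 22450.5000 → first moment M = |Σ|/6 = 3741.7500
R_c = M/A = 3741.7500/424.0000 = 8.8249 mm
θ = 100° = 1.745329 rad
V = θ·R_c·A = 1.745329·8.8249·424.0000 = 6530.586 mm³

Volume = 6530.586 mm³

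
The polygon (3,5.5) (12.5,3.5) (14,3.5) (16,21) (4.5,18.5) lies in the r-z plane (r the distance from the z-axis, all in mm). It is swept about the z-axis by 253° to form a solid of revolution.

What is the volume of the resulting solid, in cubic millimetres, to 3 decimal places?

Profile (r,z), 5 vertices: (3,5.5) (12.5,3.5) (14,3.5) (16,21) (4.5,18.5)
edge 0: (3,5.5)→(12.5,3.5)  cross = 3·3.5 − 12.5·5.5 = -58.2500; (r_i+r_j)·cross = 15.5·-58.2500 = -902.8750
edge 1: (12.5,3.5)→(14,3.5)  cross = 12.5·3.5 − 14·3.5 = -5.2500; (r_i+r_j)·cross = 26.5·-5.2500 = -139.1250
edge 2: (14,3.5)→(16,21)  cross = 14·21 − 16·3.5 = 238.0000; (r_i+r_j)·cross = 30·238.0000 = 7140.0000
edge 3: (16,21)→(4.5,18.5)  cross = 16·18.5 − 4.5·21 = 201.5000; (r_i+r_j)·cross = 20.5·201.5000 = 4130.7500
edge 4: (4.5,18.5)→(3,5.5)  cross = 4.5·5.5 − 3·18.5 = -30.7500; (r_i+r_j)·cross = 7.5·-30.7500 = -230.6250
Σcross = 345.2500 → A = |Σcross|/2 = 172.6250 mm²
Σ(r_i+r_j)·cross = 9998.1250 → first moment M = |Σ|/6 = 1666.3542
R_c = M/A = 1666.3542/172.6250 = 9.6530 mm
θ = 253° = 4.415683 rad
V = θ·R_c·A = 4.415683·9.6530·172.6250 = 7358.092 mm³

Volume = 7358.092 mm³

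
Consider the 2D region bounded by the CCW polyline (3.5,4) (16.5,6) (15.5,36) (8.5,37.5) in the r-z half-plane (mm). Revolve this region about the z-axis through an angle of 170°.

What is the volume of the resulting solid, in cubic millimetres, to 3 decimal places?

Profile (r,z), 4 vertices: (3.5,4) (16.5,6) (15.5,36) (8.5,37.5)
edge 0: (3.5,4)→(16.5,6)  cross = 3.5·6 − 16.5·4 = -45.0000; (r_i+r_j)·cross = 20·-45.0000 = -900.0000
edge 1: (16.5,6)→(15.5,36)  cross = 16.5·36 − 15.5·6 = 501.0000; (r_i+r_j)·cross = 32·501.0000 = 16032.0000
edge 2: (15.5,36)→(8.5,37.5)  cross = 15.5·37.5 − 8.5·36 = 275.2500; (r_i+r_j)·cross = 24·275.2500 = 6606.0000
edge 3: (8.5,37.5)→(3.5,4)  cross = 8.5·4 − 3.5·37.5 = -97.2500; (r_i+r_j)·cross = 12·-97.2500 = -1167.0000
Σcross = 634.0000 → A = |Σcross|/2 = 317.0000 mm²
Σ(r_i+r_j)·cross = 20571.0000 → first moment M = |Σ|/6 = 3428.5000
R_c = M/A = 3428.5000/317.0000 = 10.8155 mm
θ = 170° = 2.967060 rad
V = θ·R_c·A = 2.967060·10.8155·317.0000 = 10172.564 mm³

Volume = 10172.564 mm³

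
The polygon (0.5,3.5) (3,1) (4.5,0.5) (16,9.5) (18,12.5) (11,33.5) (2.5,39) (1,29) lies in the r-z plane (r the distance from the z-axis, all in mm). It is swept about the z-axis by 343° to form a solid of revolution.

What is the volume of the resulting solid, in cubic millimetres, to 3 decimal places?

Volume = 19857.152 mm³

Profile (r,z), 8 vertices: (0.5,3.5) (3,1) (4.5,0.5) (16,9.5) (18,12.5) (11,33.5) (2.5,39) (1,29)
edge 0: (0.5,3.5)→(3,1)  cross = 0.5·1 − 3·3.5 = -10.0000; (r_i+r_j)·cross = 3.5·-10.0000 = -35.0000
edge 1: (3,1)→(4.5,0.5)  cross = 3·0.5 − 4.5·1 = -3.0000; (r_i+r_j)·cross = 7.5·-3.0000 = -22.5000
edge 2: (4.5,0.5)→(16,9.5)  cross = 4.5·9.5 − 16·0.5 = 34.7500; (r_i+r_j)·cross = 20.5·34.7500 = 712.3750
edge 3: (16,9.5)→(18,12.5)  cross = 16·12.5 − 18·9.5 = 29.0000; (r_i+r_j)·cross = 34·29.0000 = 986.0000
edge 4: (18,12.5)→(11,33.5)  cross = 18·33.5 − 11·12.5 = 465.5000; (r_i+r_j)·cross = 29·465.5000 = 13499.5000
edge 5: (11,33.5)→(2.5,39)  cross = 11·39 − 2.5·33.5 = 345.2500; (r_i+r_j)·cross = 13.5·345.2500 = 4660.8750
edge 6: (2.5,39)→(1,29)  cross = 2.5·29 − 1·39 = 33.5000; (r_i+r_j)·cross = 3.5·33.5000 = 117.2500
edge 7: (1,29)→(0.5,3.5)  cross = 1·3.5 − 0.5·29 = -11.0000; (r_i+r_j)·cross = 1.5·-11.0000 = -16.5000
Σcross = 884.0000 → A = |Σcross|/2 = 442.0000 mm²
Σ(r_i+r_j)·cross = 19902.0000 → first moment M = |Σ|/6 = 3317.0000
R_c = M/A = 3317.0000/442.0000 = 7.5045 mm
θ = 343° = 5.986479 rad
V = θ·R_c·A = 5.986479·7.5045·442.0000 = 19857.152 mm³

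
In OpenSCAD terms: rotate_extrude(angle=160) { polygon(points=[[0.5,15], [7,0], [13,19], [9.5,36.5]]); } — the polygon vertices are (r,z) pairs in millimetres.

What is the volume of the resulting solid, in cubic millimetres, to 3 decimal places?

Profile (r,z), 4 vertices: (0.5,15) (7,0) (13,19) (9.5,36.5)
edge 0: (0.5,15)→(7,0)  cross = 0.5·0 − 7·15 = -105.0000; (r_i+r_j)·cross = 7.5·-105.0000 = -787.5000
edge 1: (7,0)→(13,19)  cross = 7·19 − 13·0 = 133.0000; (r_i+r_j)·cross = 20·133.0000 = 2660.0000
edge 2: (13,19)→(9.5,36.5)  cross = 13·36.5 − 9.5·19 = 294.0000; (r_i+r_j)·cross = 22.5·294.0000 = 6615.0000
edge 3: (9.5,36.5)→(0.5,15)  cross = 9.5·15 − 0.5·36.5 = 124.2500; (r_i+r_j)·cross = 10·124.2500 = 1242.5000
Σcross = 446.2500 → A = |Σcross|/2 = 223.1250 mm²
Σ(r_i+r_j)·cross = 9730.0000 → first moment M = |Σ|/6 = 1621.6667
R_c = M/A = 1621.6667/223.1250 = 7.2680 mm
θ = 160° = 2.792527 rad
V = θ·R_c·A = 2.792527·7.2680·223.1250 = 4528.548 mm³

Volume = 4528.548 mm³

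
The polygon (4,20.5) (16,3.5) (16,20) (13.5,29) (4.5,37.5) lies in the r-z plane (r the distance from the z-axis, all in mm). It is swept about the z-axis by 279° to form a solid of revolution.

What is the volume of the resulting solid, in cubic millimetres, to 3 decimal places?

Volume = 11494.888 mm³

Profile (r,z), 5 vertices: (4,20.5) (16,3.5) (16,20) (13.5,29) (4.5,37.5)
edge 0: (4,20.5)→(16,3.5)  cross = 4·3.5 − 16·20.5 = -314.0000; (r_i+r_j)·cross = 20·-314.0000 = -6280.0000
edge 1: (16,3.5)→(16,20)  cross = 16·20 − 16·3.5 = 264.0000; (r_i+r_j)·cross = 32·264.0000 = 8448.0000
edge 2: (16,20)→(13.5,29)  cross = 16·29 − 13.5·20 = 194.0000; (r_i+r_j)·cross = 29.5·194.0000 = 5723.0000
edge 3: (13.5,29)→(4.5,37.5)  cross = 13.5·37.5 − 4.5·29 = 375.7500; (r_i+r_j)·cross = 18·375.7500 = 6763.5000
edge 4: (4.5,37.5)→(4,20.5)  cross = 4.5·20.5 − 4·37.5 = -57.7500; (r_i+r_j)·cross = 8.5·-57.7500 = -490.8750
Σcross = 462.0000 → A = |Σcross|/2 = 231.0000 mm²
Σ(r_i+r_j)·cross = 14163.6250 → first moment M = |Σ|/6 = 2360.6042
R_c = M/A = 2360.6042/231.0000 = 10.2191 mm
θ = 279° = 4.869469 rad
V = θ·R_c·A = 4.869469·10.2191·231.0000 = 11494.888 mm³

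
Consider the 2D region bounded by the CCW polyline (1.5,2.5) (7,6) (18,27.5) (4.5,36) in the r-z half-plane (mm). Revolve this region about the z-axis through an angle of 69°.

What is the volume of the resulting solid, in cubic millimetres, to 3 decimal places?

Volume = 2725.555 mm³

Profile (r,z), 4 vertices: (1.5,2.5) (7,6) (18,27.5) (4.5,36)
edge 0: (1.5,2.5)→(7,6)  cross = 1.5·6 − 7·2.5 = -8.5000; (r_i+r_j)·cross = 8.5·-8.5000 = -72.2500
edge 1: (7,6)→(18,27.5)  cross = 7·27.5 − 18·6 = 84.5000; (r_i+r_j)·cross = 25·84.5000 = 2112.5000
edge 2: (18,27.5)→(4.5,36)  cross = 18·36 − 4.5·27.5 = 524.2500; (r_i+r_j)·cross = 22.5·524.2500 = 11795.6250
edge 3: (4.5,36)→(1.5,2.5)  cross = 4.5·2.5 − 1.5·36 = -42.7500; (r_i+r_j)·cross = 6·-42.7500 = -256.5000
Σcross = 557.5000 → A = |Σcross|/2 = 278.7500 mm²
Σ(r_i+r_j)·cross = 13579.3750 → first moment M = |Σ|/6 = 2263.2292
R_c = M/A = 2263.2292/278.7500 = 8.1192 mm
θ = 69° = 1.204277 rad
V = θ·R_c·A = 1.204277·8.1192·278.7500 = 2725.555 mm³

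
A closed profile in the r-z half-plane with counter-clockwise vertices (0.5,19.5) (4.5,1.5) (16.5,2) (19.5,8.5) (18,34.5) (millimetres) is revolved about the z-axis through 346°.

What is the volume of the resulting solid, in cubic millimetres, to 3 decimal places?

Volume = 28729.023 mm³

Profile (r,z), 5 vertices: (0.5,19.5) (4.5,1.5) (16.5,2) (19.5,8.5) (18,34.5)
edge 0: (0.5,19.5)→(4.5,1.5)  cross = 0.5·1.5 − 4.5·19.5 = -87.0000; (r_i+r_j)·cross = 5·-87.0000 = -435.0000
edge 1: (4.5,1.5)→(16.5,2)  cross = 4.5·2 − 16.5·1.5 = -15.7500; (r_i+r_j)·cross = 21·-15.7500 = -330.7500
edge 2: (16.5,2)→(19.5,8.5)  cross = 16.5·8.5 − 19.5·2 = 101.2500; (r_i+r_j)·cross = 36·101.2500 = 3645.0000
edge 3: (19.5,8.5)→(18,34.5)  cross = 19.5·34.5 − 18·8.5 = 519.7500; (r_i+r_j)·cross = 37.5·519.7500 = 19490.6250
edge 4: (18,34.5)→(0.5,19.5)  cross = 18·19.5 − 0.5·34.5 = 333.7500; (r_i+r_j)·cross = 18.5·333.7500 = 6174.3750
Σcross = 852.0000 → A = |Σcross|/2 = 426.0000 mm²
Σ(r_i+r_j)·cross = 28544.2500 → first moment M = |Σ|/6 = 4757.3750
R_c = M/A = 4757.3750/426.0000 = 11.1675 mm
θ = 346° = 6.038839 rad
V = θ·R_c·A = 6.038839·11.1675·426.0000 = 28729.023 mm³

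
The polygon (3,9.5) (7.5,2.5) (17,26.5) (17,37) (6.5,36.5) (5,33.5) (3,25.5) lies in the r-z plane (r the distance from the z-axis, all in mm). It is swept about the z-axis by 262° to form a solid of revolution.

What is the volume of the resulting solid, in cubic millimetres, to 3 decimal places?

Volume = 14092.588 mm³

Profile (r,z), 7 vertices: (3,9.5) (7.5,2.5) (17,26.5) (17,37) (6.5,36.5) (5,33.5) (3,25.5)
edge 0: (3,9.5)→(7.5,2.5)  cross = 3·2.5 − 7.5·9.5 = -63.7500; (r_i+r_j)·cross = 10.5·-63.7500 = -669.3750
edge 1: (7.5,2.5)→(17,26.5)  cross = 7.5·26.5 − 17·2.5 = 156.2500; (r_i+r_j)·cross = 24.5·156.2500 = 3828.1250
edge 2: (17,26.5)→(17,37)  cross = 17·37 − 17·26.5 = 178.5000; (r_i+r_j)·cross = 34·178.5000 = 6069.0000
edge 3: (17,37)→(6.5,36.5)  cross = 17·36.5 − 6.5·37 = 380.0000; (r_i+r_j)·cross = 23.5·380.0000 = 8930.0000
edge 4: (6.5,36.5)→(5,33.5)  cross = 6.5·33.5 − 5·36.5 = 35.2500; (r_i+r_j)·cross = 11.5·35.2500 = 405.3750
edge 5: (5,33.5)→(3,25.5)  cross = 5·25.5 − 3·33.5 = 27.0000; (r_i+r_j)·cross = 8·27.0000 = 216.0000
edge 6: (3,25.5)→(3,9.5)  cross = 3·9.5 − 3·25.5 = -48.0000; (r_i+r_j)·cross = 6·-48.0000 = -288.0000
Σcross = 665.2500 → A = |Σcross|/2 = 332.6250 mm²
Σ(r_i+r_j)·cross = 18491.1250 → first moment M = |Σ|/6 = 3081.8542
R_c = M/A = 3081.8542/332.6250 = 9.2653 mm
θ = 262° = 4.572763 rad
V = θ·R_c·A = 4.572763·9.2653·332.6250 = 14092.588 mm³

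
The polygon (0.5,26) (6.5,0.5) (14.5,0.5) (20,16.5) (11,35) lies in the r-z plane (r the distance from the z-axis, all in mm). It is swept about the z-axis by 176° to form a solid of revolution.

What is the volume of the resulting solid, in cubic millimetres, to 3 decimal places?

Profile (r,z), 5 vertices: (0.5,26) (6.5,0.5) (14.5,0.5) (20,16.5) (11,35)
edge 0: (0.5,26)→(6.5,0.5)  cross = 0.5·0.5 − 6.5·26 = -168.7500; (r_i+r_j)·cross = 7·-168.7500 = -1181.2500
edge 1: (6.5,0.5)→(14.5,0.5)  cross = 6.5·0.5 − 14.5·0.5 = -4.0000; (r_i+r_j)·cross = 21·-4.0000 = -84.0000
edge 2: (14.5,0.5)→(20,16.5)  cross = 14.5·16.5 − 20·0.5 = 229.2500; (r_i+r_j)·cross = 34.5·229.2500 = 7909.1250
edge 3: (20,16.5)→(11,35)  cross = 20·35 − 11·16.5 = 518.5000; (r_i+r_j)·cross = 31·518.5000 = 16073.5000
edge 4: (11,35)→(0.5,26)  cross = 11·26 − 0.5·35 = 268.5000; (r_i+r_j)·cross = 11.5·268.5000 = 3087.7500
Σcross = 843.5000 → A = |Σcross|/2 = 421.7500 mm²
Σ(r_i+r_j)·cross = 25805.1250 → first moment M = |Σ|/6 = 4300.8542
R_c = M/A = 4300.8542/421.7500 = 10.1976 mm
θ = 176° = 3.071779 rad
V = θ·R_c·A = 3.071779·10.1976·421.7500 = 13211.276 mm³

Volume = 13211.276 mm³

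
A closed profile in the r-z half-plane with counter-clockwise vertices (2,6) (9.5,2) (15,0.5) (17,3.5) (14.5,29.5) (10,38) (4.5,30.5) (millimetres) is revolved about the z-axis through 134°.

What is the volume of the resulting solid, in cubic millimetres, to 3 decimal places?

Volume = 8720.581 mm³

Profile (r,z), 7 vertices: (2,6) (9.5,2) (15,0.5) (17,3.5) (14.5,29.5) (10,38) (4.5,30.5)
edge 0: (2,6)→(9.5,2)  cross = 2·2 − 9.5·6 = -53.0000; (r_i+r_j)·cross = 11.5·-53.0000 = -609.5000
edge 1: (9.5,2)→(15,0.5)  cross = 9.5·0.5 − 15·2 = -25.2500; (r_i+r_j)·cross = 24.5·-25.2500 = -618.6250
edge 2: (15,0.5)→(17,3.5)  cross = 15·3.5 − 17·0.5 = 44.0000; (r_i+r_j)·cross = 32·44.0000 = 1408.0000
edge 3: (17,3.5)→(14.5,29.5)  cross = 17·29.5 − 14.5·3.5 = 450.7500; (r_i+r_j)·cross = 31.5·450.7500 = 14198.6250
edge 4: (14.5,29.5)→(10,38)  cross = 14.5·38 − 10·29.5 = 256.0000; (r_i+r_j)·cross = 24.5·256.0000 = 6272.0000
edge 5: (10,38)→(4.5,30.5)  cross = 10·30.5 − 4.5·38 = 134.0000; (r_i+r_j)·cross = 14.5·134.0000 = 1943.0000
edge 6: (4.5,30.5)→(2,6)  cross = 4.5·6 − 2·30.5 = -34.0000; (r_i+r_j)·cross = 6.5·-34.0000 = -221.0000
Σcross = 772.5000 → A = |Σcross|/2 = 386.2500 mm²
Σ(r_i+r_j)·cross = 22372.5000 → first moment M = |Σ|/6 = 3728.7500
R_c = M/A = 3728.7500/386.2500 = 9.6537 mm
θ = 134° = 2.338741 rad
V = θ·R_c·A = 2.338741·9.6537·386.2500 = 8720.581 mm³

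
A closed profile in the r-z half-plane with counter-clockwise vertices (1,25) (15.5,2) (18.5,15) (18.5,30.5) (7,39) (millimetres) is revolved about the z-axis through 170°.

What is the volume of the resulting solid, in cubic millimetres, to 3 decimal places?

Profile (r,z), 5 vertices: (1,25) (15.5,2) (18.5,15) (18.5,30.5) (7,39)
edge 0: (1,25)→(15.5,2)  cross = 1·2 − 15.5·25 = -385.5000; (r_i+r_j)·cross = 16.5·-385.5000 = -6360.7500
edge 1: (15.5,2)→(18.5,15)  cross = 15.5·15 − 18.5·2 = 195.5000; (r_i+r_j)·cross = 34·195.5000 = 6647.0000
edge 2: (18.5,15)→(18.5,30.5)  cross = 18.5·30.5 − 18.5·15 = 286.7500; (r_i+r_j)·cross = 37·286.7500 = 10609.7500
edge 3: (18.5,30.5)→(7,39)  cross = 18.5·39 − 7·30.5 = 508.0000; (r_i+r_j)·cross = 25.5·508.0000 = 12954.0000
edge 4: (7,39)→(1,25)  cross = 7·25 − 1·39 = 136.0000; (r_i+r_j)·cross = 8·136.0000 = 1088.0000
Σcross = 740.7500 → A = |Σcross|/2 = 370.3750 mm²
Σ(r_i+r_j)·cross = 24938.0000 → first moment M = |Σ|/6 = 4156.3333
R_c = M/A = 4156.3333/370.3750 = 11.2220 mm
θ = 170° = 2.967060 rad
V = θ·R_c·A = 2.967060·11.2220·370.3750 = 12332.089 mm³

Volume = 12332.089 mm³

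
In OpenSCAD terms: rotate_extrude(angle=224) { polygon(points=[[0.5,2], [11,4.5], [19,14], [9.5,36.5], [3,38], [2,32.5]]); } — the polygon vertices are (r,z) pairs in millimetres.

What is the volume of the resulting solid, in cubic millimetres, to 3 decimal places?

Profile (r,z), 6 vertices: (0.5,2) (11,4.5) (19,14) (9.5,36.5) (3,38) (2,32.5)
edge 0: (0.5,2)→(11,4.5)  cross = 0.5·4.5 − 11·2 = -19.7500; (r_i+r_j)·cross = 11.5·-19.7500 = -227.1250
edge 1: (11,4.5)→(19,14)  cross = 11·14 − 19·4.5 = 68.5000; (r_i+r_j)·cross = 30·68.5000 = 2055.0000
edge 2: (19,14)→(9.5,36.5)  cross = 19·36.5 − 9.5·14 = 560.5000; (r_i+r_j)·cross = 28.5·560.5000 = 15974.2500
edge 3: (9.5,36.5)→(3,38)  cross = 9.5·38 − 3·36.5 = 251.5000; (r_i+r_j)·cross = 12.5·251.5000 = 3143.7500
edge 4: (3,38)→(2,32.5)  cross = 3·32.5 − 2·38 = 21.5000; (r_i+r_j)·cross = 5·21.5000 = 107.5000
edge 5: (2,32.5)→(0.5,2)  cross = 2·2 − 0.5·32.5 = -12.2500; (r_i+r_j)·cross = 2.5·-12.2500 = -30.6250
Σcross = 870.0000 → A = |Σcross|/2 = 435.0000 mm²
Σ(r_i+r_j)·cross = 21022.7500 → first moment M = |Σ|/6 = 3503.7917
R_c = M/A = 3503.7917/435.0000 = 8.0547 mm
θ = 224° = 3.909538 rad
V = θ·R_c·A = 3.909538·8.0547·435.0000 = 13698.205 mm³

Volume = 13698.205 mm³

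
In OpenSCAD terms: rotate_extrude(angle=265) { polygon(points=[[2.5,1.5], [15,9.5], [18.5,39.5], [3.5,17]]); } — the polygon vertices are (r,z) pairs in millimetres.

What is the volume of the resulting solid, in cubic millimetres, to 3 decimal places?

Volume = 13595.548 mm³

Profile (r,z), 4 vertices: (2.5,1.5) (15,9.5) (18.5,39.5) (3.5,17)
edge 0: (2.5,1.5)→(15,9.5)  cross = 2.5·9.5 − 15·1.5 = 1.2500; (r_i+r_j)·cross = 17.5·1.2500 = 21.8750
edge 1: (15,9.5)→(18.5,39.5)  cross = 15·39.5 − 18.5·9.5 = 416.7500; (r_i+r_j)·cross = 33.5·416.7500 = 13961.1250
edge 2: (18.5,39.5)→(3.5,17)  cross = 18.5·17 − 3.5·39.5 = 176.2500; (r_i+r_j)·cross = 22·176.2500 = 3877.5000
edge 3: (3.5,17)→(2.5,1.5)  cross = 3.5·1.5 − 2.5·17 = -37.2500; (r_i+r_j)·cross = 6·-37.2500 = -223.5000
Σcross = 557.0000 → A = |Σcross|/2 = 278.5000 mm²
Σ(r_i+r_j)·cross = 17637.0000 → first moment M = |Σ|/6 = 2939.5000
R_c = M/A = 2939.5000/278.5000 = 10.5548 mm
θ = 265° = 4.625123 rad
V = θ·R_c·A = 4.625123·10.5548·278.5000 = 13595.548 mm³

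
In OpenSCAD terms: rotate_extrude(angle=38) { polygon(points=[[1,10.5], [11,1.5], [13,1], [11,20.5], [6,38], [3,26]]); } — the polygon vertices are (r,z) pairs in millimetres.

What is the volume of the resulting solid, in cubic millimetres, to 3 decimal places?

Volume = 1102.612 mm³

Profile (r,z), 6 vertices: (1,10.5) (11,1.5) (13,1) (11,20.5) (6,38) (3,26)
edge 0: (1,10.5)→(11,1.5)  cross = 1·1.5 − 11·10.5 = -114.0000; (r_i+r_j)·cross = 12·-114.0000 = -1368.0000
edge 1: (11,1.5)→(13,1)  cross = 11·1 − 13·1.5 = -8.5000; (r_i+r_j)·cross = 24·-8.5000 = -204.0000
edge 2: (13,1)→(11,20.5)  cross = 13·20.5 − 11·1 = 255.5000; (r_i+r_j)·cross = 24·255.5000 = 6132.0000
edge 3: (11,20.5)→(6,38)  cross = 11·38 − 6·20.5 = 295.0000; (r_i+r_j)·cross = 17·295.0000 = 5015.0000
edge 4: (6,38)→(3,26)  cross = 6·26 − 3·38 = 42.0000; (r_i+r_j)·cross = 9·42.0000 = 378.0000
edge 5: (3,26)→(1,10.5)  cross = 3·10.5 − 1·26 = 5.5000; (r_i+r_j)·cross = 4·5.5000 = 22.0000
Σcross = 475.5000 → A = |Σcross|/2 = 237.7500 mm²
Σ(r_i+r_j)·cross = 9975.0000 → first moment M = |Σ|/6 = 1662.5000
R_c = M/A = 1662.5000/237.7500 = 6.9926 mm
θ = 38° = 0.663225 rad
V = θ·R_c·A = 0.663225·6.9926·237.7500 = 1102.612 mm³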